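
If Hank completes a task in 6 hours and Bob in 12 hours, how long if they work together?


Hank's rate: 1/6 of the job per hour
Bob's rate: 1/12 of the job per hour
Combined rate: 1/6 + 1/12 = 1/4 per hour
Time = 1 / (1/4) = 4 hours

4 hours


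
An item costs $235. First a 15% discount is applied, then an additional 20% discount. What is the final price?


First discount:
15% of $235 = $35.25
Price after first discount:
$235 - $35.25 = $199.75
Second discount:
20% of $199.75 = $39.95
Final price:
$199.75 - $39.95 = $159.80

$159.80


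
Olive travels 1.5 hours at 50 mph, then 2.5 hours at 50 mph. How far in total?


Leg 1 distance:
50 x 1.5 = 75 miles
Leg 2 distance:
50 x 2.5 = 125 miles
Total distance:
75 + 125 = 200 miles

200 miles


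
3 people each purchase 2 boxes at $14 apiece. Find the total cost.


Cost per person:
2 x $14 = $28
Group total:
3 x $28 = $84

$84


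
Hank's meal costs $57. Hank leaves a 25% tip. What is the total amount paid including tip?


Calculate the tip:
25% of $57 = $14.25
Add tip to meal cost:
$57 + $14.25 = $71.25

$71.25


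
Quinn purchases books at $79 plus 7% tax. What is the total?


Calculate the tax:
7% of $79 = $5.53
Add tax to price:
$79 + $5.53 = $84.53

$84.53


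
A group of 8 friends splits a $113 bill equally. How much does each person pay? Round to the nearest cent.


Total bill: $113
Number of people: 8
Each pays: $113 / 8 = $14.125 ≈ $14.13

$14.13


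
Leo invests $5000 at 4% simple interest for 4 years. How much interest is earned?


Use the formula I = P x R x T / 100
P x R x T = 5000 x 4 x 4 = 80000
I = 80000 / 100 = $800

$800


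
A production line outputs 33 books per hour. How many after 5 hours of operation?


Production rate: 33 books per hour
Time: 5 hours
Total: 33 x 5 = 165 books

165 books


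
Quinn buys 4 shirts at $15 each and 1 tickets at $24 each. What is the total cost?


Cost of shirts:
4 x $15 = $60
Cost of tickets:
1 x $24 = $24
Add both:
$60 + $24 = $84

$84


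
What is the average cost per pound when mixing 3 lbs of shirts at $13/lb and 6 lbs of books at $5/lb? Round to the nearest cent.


Cost of shirts:
3 x $13 = $39
Cost of books:
6 x $5 = $30
Total cost: $39 + $30 = $69
Total weight: 9 lbs
Average: $69 / 9 = $7.6666... ≈ $7.67/lb

$7.67/lb


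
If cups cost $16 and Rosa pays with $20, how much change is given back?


Start with the amount paid:
$20
Subtract the price:
$20 - $16 = $4

$4


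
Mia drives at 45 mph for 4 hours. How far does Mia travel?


Use the formula: distance = speed x time
Speed = 45 mph, Time = 4 hours
45 x 4 = 180 miles

180 miles


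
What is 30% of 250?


Convert percentage to decimal:
30% = 0.3
Multiply:
250 x 0.3 = 75

75


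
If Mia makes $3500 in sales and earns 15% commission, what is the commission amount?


Convert rate to decimal:
15% = 0.15
Multiply by sales:
$3500 x 0.15 = $525

$525


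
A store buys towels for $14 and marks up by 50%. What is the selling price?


Calculate the markup amount:
50% of $14 = $7
Add to cost:
$14 + $7 = $21

$21


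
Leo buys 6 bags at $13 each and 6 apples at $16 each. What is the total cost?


Cost of bags:
6 x $13 = $78
Cost of apples:
6 x $16 = $96
Add both:
$78 + $96 = $174

$174


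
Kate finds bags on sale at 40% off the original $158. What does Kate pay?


Calculate the discount amount:
40% of $158 = $63.20
Subtract from original:
$158 - $63.20 = $94.80

$94.80


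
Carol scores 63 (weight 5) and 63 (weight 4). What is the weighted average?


Weighted sum:
5 x 63 + 4 x 63 = 567
Total weight:
5 + 4 = 9
Weighted average:
567 / 9 = 63

63


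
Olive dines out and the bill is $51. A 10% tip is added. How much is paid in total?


Calculate the tip:
10% of $51 = $5.10
Add tip to meal cost:
$51 + $5.10 = $56.10

$56.10


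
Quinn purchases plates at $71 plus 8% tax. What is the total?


Calculate the tax:
8% of $71 = $5.68
Add tax to price:
$71 + $5.68 = $76.68

$76.68


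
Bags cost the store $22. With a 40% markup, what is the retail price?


Calculate the markup amount:
40% of $22 = $8.80
Add to cost:
$22 + $8.80 = $30.80

$30.80


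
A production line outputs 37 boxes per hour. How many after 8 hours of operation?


Production rate: 37 boxes per hour
Time: 8 hours
Total: 37 x 8 = 296 boxes

296 boxes


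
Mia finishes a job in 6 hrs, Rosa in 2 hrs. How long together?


Mia's rate: 1/6 of the job per hour
Rosa's rate: 1/2 of the job per hour
Combined rate: 1/6 + 1/2 = 2/3 per hour
Time = 1 / (2/3) = 3/2 = 1.5 hours

1.5 hours


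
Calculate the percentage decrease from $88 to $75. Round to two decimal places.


Find the absolute change:
|75 - 88| = 13
Divide by original and multiply by 100:
13 / 88 x 100 = 14.7727...% ≈ 14.77%

14.77%


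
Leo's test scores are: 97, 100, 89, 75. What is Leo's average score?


Add the scores:
97 + 100 + 89 + 75 = 361
Divide by the number of tests:
361 / 4 = 90.25

90.25


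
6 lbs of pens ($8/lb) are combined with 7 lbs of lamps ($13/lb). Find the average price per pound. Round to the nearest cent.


Cost of pens:
6 x $8 = $48
Cost of lamps:
7 x $13 = $91
Total cost: $48 + $91 = $139
Total weight: 13 lbs
Average: $139 / 13 = $10.6923... ≈ $10.69/lb

$10.69/lb


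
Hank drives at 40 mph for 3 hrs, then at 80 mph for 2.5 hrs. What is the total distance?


Leg 1 distance:
40 x 3 = 120 miles
Leg 2 distance:
80 x 2.5 = 200 miles
Total distance:
120 + 200 = 320 miles

320 miles


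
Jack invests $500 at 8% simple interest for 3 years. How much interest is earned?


Use the formula I = P x R x T / 100
P x R x T = 500 x 8 x 3 = 12000
I = 12000 / 100 = $120

$120


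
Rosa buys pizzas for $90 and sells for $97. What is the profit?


Selling price = $97
Cost price = $90
Profit = selling price - cost price:
Profit = $97 - $90 = $7

$7


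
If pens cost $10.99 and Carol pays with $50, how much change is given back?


Start with the amount paid:
$50
Subtract the price:
$50 - $10.99 = $39.01

$39.01


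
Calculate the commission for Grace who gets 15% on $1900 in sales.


Convert rate to decimal:
15% = 0.15
Multiply by sales:
$1900 x 0.15 = $285

$285


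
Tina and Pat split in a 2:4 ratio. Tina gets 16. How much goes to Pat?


Find the multiplier:
16 / 2 = 8
Apply to Pat's share:
4 x 8 = 32

32


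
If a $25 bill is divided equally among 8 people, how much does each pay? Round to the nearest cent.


Total bill: $25
Number of people: 8
Each pays: $25 / 8 = $3.125 ≈ $3.13

$3.13


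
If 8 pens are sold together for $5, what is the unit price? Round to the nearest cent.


Total cost: $5
Number of items: 8
Unit price: $5 / 8 = $0.625 ≈ $0.63

$0.63


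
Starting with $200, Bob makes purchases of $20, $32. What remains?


Add up expenses:
$20 + $32 = $52
Subtract from budget:
$200 - $52 = $148

$148


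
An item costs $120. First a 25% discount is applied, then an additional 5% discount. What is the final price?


First discount:
25% of $120 = $30
Price after first discount:
$120 - $30 = $90
Second discount:
5% of $90 = $4.50
Final price:
$90 - $4.50 = $85.50

$85.50


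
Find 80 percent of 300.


Convert percentage to decimal:
80% = 0.8
Multiply:
300 x 0.8 = 240

240


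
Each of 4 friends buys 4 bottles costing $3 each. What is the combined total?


Cost per person:
4 x $3 = $12
Group total:
4 x $12 = $48

$48


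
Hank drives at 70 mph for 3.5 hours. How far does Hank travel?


Use the formula: distance = speed x time
Speed = 70 mph, Time = 3.5 hours
70 x 3.5 = 245 miles

245 miles


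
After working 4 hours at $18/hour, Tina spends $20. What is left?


Calculate earnings:
4 x $18 = $72
Subtract spending:
$72 - $20 = $52

$52


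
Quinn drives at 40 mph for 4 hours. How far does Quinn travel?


Use the formula: distance = speed x time
Speed = 40 mph, Time = 4 hours
40 x 4 = 160 miles

160 miles


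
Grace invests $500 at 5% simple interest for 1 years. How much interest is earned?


Use the formula I = P x R x T / 100
P x R x T = 500 x 5 x 1 = 2500
I = 2500 / 100 = $25

$25


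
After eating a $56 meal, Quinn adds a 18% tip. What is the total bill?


Calculate the tip:
18% of $56 = $10.08
Add tip to meal cost:
$56 + $10.08 = $66.08

$66.08


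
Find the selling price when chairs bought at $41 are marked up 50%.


Calculate the markup amount:
50% of $41 = $20.50
Add to cost:
$41 + $20.50 = $61.50

$61.50


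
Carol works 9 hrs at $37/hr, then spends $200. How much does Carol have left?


Calculate earnings:
9 x $37 = $333
Subtract spending:
$333 - $200 = $133

$133


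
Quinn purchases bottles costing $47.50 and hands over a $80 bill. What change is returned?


Start with the amount paid:
$80
Subtract the price:
$80 - $47.50 = $32.50

$32.50


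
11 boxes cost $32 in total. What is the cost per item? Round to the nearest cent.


Total cost: $32
Number of items: 11
Unit price: $32 / 11 = $2.9090... ≈ $2.91

$2.91


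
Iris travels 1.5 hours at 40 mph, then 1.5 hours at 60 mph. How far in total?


Leg 1 distance:
40 x 1.5 = 60 miles
Leg 2 distance:
60 x 1.5 = 90 miles
Total distance:
60 + 90 = 150 miles

150 miles


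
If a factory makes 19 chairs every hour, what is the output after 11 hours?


Production rate: 19 chairs per hour
Time: 11 hours
Total: 19 x 11 = 209 chairs

209 chairs


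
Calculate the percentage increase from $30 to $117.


Find the absolute change:
|117 - 30| = 87
Divide by original and multiply by 100:
87 / 30 x 100 = 290%

290%


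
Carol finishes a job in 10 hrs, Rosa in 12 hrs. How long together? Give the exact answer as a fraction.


Carol's rate: 1/10 of the job per hour
Rosa's rate: 1/12 of the job per hour
Combined rate: 1/10 + 1/12 = 11/60 per hour
Time = 1 / (11/60) = 60/11 hours (≈ 5.45 hours)

60/11 hours


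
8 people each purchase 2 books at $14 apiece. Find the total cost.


Cost per person:
2 x $14 = $28
Group total:
8 x $28 = $224

$224


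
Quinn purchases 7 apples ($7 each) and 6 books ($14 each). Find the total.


Cost of apples:
7 x $7 = $49
Cost of books:
6 x $14 = $84
Add both:
$49 + $84 = $133

$133


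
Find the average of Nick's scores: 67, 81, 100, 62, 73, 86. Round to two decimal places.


Add the scores:
67 + 81 + 100 + 62 + 73 + 86 = 469
Divide by the number of tests:
469 / 6 = 78.1666... ≈ 78.17

78.17


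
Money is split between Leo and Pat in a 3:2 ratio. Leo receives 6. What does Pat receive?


Find the multiplier:
6 / 3 = 2
Apply to Pat's share:
2 x 2 = 4

4


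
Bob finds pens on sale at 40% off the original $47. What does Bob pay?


Calculate the discount amount:
40% of $47 = $18.80
Subtract from original:
$47 - $18.80 = $28.20

$28.20


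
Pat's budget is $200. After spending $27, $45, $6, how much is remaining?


Add up expenses:
$27 + $45 + $6 = $78
Subtract from budget:
$200 - $78 = $122

$122


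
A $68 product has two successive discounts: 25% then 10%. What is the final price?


First discount:
25% of $68 = $17
Price after first discount:
$68 - $17 = $51
Second discount:
10% of $51 = $5.10
Final price:
$51 - $5.10 = $45.90

$45.90


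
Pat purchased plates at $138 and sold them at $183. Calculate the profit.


Selling price = $183
Cost price = $138
Profit = selling price - cost price:
Profit = $183 - $138 = $45

$45


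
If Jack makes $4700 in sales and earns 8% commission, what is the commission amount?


Convert rate to decimal:
8% = 0.08
Multiply by sales:
$4700 x 0.08 = $376

$376


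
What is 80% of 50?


Convert percentage to decimal:
80% = 0.8
Multiply:
50 x 0.8 = 40

40


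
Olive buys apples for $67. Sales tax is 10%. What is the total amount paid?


Calculate the tax:
10% of $67 = $6.70
Add tax to price:
$67 + $6.70 = $73.70

$73.70


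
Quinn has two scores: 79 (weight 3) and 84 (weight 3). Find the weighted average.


Weighted sum:
3 x 79 + 3 x 84 = 489
Total weight:
3 + 3 = 6
Weighted average:
489 / 6 = 81.5

81.5


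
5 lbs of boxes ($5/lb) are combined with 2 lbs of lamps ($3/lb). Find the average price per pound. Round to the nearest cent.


Cost of boxes:
5 x $5 = $25
Cost of lamps:
2 x $3 = $6
Total cost: $25 + $6 = $31
Total weight: 7 lbs
Average: $31 / 7 = $4.4285... ≈ $4.43/lb

$4.43/lb


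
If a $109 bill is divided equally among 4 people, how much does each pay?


Total bill: $109
Number of people: 4
Each pays: $109 / 4 = $27.25

$27.25


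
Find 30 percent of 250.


Convert percentage to decimal:
30% = 0.3
Multiply:
250 x 0.3 = 75

75


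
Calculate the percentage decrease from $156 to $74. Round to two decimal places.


Find the absolute change:
|74 - 156| = 82
Divide by original and multiply by 100:
82 / 156 x 100 = 52.5641...% ≈ 52.56%

52.56%


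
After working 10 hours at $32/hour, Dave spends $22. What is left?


Calculate earnings:
10 x $32 = $320
Subtract spending:
$320 - $22 = $298

$298


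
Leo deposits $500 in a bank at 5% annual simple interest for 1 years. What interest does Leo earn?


Use the formula I = P x R x T / 100
P x R x T = 500 x 5 x 1 = 2500
I = 2500 / 100 = $25

$25


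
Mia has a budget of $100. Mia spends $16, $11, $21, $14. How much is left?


Add up expenses:
$16 + $11 + $21 + $14 = $62
Subtract from budget:
$100 - $62 = $38

$38


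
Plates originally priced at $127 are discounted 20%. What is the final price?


Calculate the discount amount:
20% of $127 = $25.40
Subtract from original:
$127 - $25.40 = $101.60

$101.60


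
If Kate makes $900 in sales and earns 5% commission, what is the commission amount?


Convert rate to decimal:
5% = 0.05
Multiply by sales:
$900 x 0.05 = $45

$45


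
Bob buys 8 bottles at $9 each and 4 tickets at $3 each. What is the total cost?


Cost of bottles:
8 x $9 = $72
Cost of tickets:
4 x $3 = $12
Add both:
$72 + $12 = $84

$84


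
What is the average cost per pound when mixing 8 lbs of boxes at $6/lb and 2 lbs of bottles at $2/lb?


Cost of boxes:
8 x $6 = $48
Cost of bottles:
2 x $2 = $4
Total cost: $48 + $4 = $52
Total weight: 10 lbs
Average: $52 / 10 = $5.20/lb

$5.20/lb


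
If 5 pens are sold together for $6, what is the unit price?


Total cost: $6
Number of items: 5
Unit price: $6 / 5 = $1.20

$1.20


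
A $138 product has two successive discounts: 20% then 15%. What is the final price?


First discount:
20% of $138 = $27.60
Price after first discount:
$138 - $27.60 = $110.40
Second discount:
15% of $110.40 = $16.56
Final price:
$110.40 - $16.56 = $93.84

$93.84


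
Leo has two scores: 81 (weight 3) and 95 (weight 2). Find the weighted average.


Weighted sum:
3 x 81 + 2 x 95 = 433
Total weight:
3 + 2 = 5
Weighted average:
433 / 5 = 86.6

86.6


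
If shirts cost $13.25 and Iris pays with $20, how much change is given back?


Start with the amount paid:
$20
Subtract the price:
$20 - $13.25 = $6.75

$6.75


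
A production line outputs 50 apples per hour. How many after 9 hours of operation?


Production rate: 50 apples per hour
Time: 9 hours
Total: 50 x 9 = 450 apples

450 apples


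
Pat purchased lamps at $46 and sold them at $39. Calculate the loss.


Selling price = $39
Cost price = $46
Loss = cost price - selling price:
Loss = $46 - $39 = $7

$7


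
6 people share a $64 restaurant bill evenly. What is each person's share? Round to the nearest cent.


Total bill: $64
Number of people: 6
Each pays: $64 / 6 = $10.6666... ≈ $10.67

$10.67


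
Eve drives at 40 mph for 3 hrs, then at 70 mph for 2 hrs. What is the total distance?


Leg 1 distance:
40 x 3 = 120 miles
Leg 2 distance:
70 x 2 = 140 miles
Total distance:
120 + 140 = 260 miles

260 miles


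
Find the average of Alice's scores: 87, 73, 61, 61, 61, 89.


Add the scores:
87 + 73 + 61 + 61 + 61 + 89 = 432
Divide by the number of tests:
432 / 6 = 72

72


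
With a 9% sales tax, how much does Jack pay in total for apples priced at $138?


Calculate the tax:
9% of $138 = $12.42
Add tax to price:
$138 + $12.42 = $150.42

$150.42


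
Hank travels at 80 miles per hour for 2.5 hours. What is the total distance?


Use the formula: distance = speed x time
Speed = 80 mph, Time = 2.5 hours
80 x 2.5 = 200 miles

200 miles


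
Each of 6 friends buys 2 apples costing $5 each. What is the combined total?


Cost per person:
2 x $5 = $10
Group total:
6 x $10 = $60

$60


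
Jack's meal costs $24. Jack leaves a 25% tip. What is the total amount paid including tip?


Calculate the tip:
25% of $24 = $6
Add tip to meal cost:
$24 + $6 = $30

$30


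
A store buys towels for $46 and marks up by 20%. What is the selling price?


Calculate the markup amount:
20% of $46 = $9.20
Add to cost:
$46 + $9.20 = $55.20

$55.20


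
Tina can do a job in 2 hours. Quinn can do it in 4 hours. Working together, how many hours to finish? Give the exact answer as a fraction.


Tina's rate: 1/2 of the job per hour
Quinn's rate: 1/4 of the job per hour
Combined rate: 1/2 + 1/4 = 3/4 per hour
Time = 1 / (3/4) = 4/3 hours (≈ 1.33 hours)

4/3 hours


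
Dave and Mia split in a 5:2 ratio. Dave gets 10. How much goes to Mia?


Find the multiplier:
10 / 5 = 2
Apply to Mia's share:
2 x 2 = 4

4


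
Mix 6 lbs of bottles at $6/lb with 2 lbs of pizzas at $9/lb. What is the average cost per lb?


Cost of bottles:
6 x $6 = $36
Cost of pizzas:
2 x $9 = $18
Total cost: $36 + $18 = $54
Total weight: 8 lbs
Average: $54 / 8 = $6.75/lb

$6.75/lb


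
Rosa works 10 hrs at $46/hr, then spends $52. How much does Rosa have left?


Calculate earnings:
10 x $46 = $460
Subtract spending:
$460 - $52 = $408

$408


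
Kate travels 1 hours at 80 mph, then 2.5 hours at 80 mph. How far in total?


Leg 1 distance:
80 x 1 = 80 miles
Leg 2 distance:
80 x 2.5 = 200 miles
Total distance:
80 + 200 = 280 miles

280 miles


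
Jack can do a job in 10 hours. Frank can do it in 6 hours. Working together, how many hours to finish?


Jack's rate: 1/10 of the job per hour
Frank's rate: 1/6 of the job per hour
Combined rate: 1/10 + 1/6 = 4/15 per hour
Time = 1 / (4/15) = 15/4 = 3.75 hours

3.75 hours


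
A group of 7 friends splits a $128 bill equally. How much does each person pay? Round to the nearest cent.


Total bill: $128
Number of people: 7
Each pays: $128 / 7 = $18.2857... ≈ $18.29

$18.29


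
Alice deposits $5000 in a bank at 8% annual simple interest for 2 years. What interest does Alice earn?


Use the formula I = P x R x T / 100
P x R x T = 5000 x 8 x 2 = 80000
I = 80000 / 100 = $800

$800


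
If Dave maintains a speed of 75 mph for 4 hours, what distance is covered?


Use the formula: distance = speed x time
Speed = 75 mph, Time = 4 hours
75 x 4 = 300 miles

300 miles


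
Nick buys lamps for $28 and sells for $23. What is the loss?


Selling price = $23
Cost price = $28
Loss = cost price - selling price:
Loss = $28 - $23 = $5

$5


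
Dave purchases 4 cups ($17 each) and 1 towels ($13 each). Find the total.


Cost of cups:
4 x $17 = $68
Cost of towels:
1 x $13 = $13
Add both:
$68 + $13 = $81

$81


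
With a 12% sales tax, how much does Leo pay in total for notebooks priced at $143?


Calculate the tax:
12% of $143 = $17.16
Add tax to price:
$143 + $17.16 = $160.16

$160.16


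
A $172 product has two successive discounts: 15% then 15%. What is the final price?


First discount:
15% of $172 = $25.80
Price after first discount:
$172 - $25.80 = $146.20
Second discount:
15% of $146.20 = $21.93
Final price:
$146.20 - $21.93 = $124.27

$124.27


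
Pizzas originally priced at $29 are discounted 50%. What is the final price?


Calculate the discount amount:
50% of $29 = $14.50
Subtract from original:
$29 - $14.50 = $14.50

$14.50


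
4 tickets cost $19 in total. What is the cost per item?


Total cost: $19
Number of items: 4
Unit price: $19 / 4 = $4.75

$4.75


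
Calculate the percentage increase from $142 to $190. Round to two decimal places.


Find the absolute change:
|190 - 142| = 48
Divide by original and multiply by 100:
48 / 142 x 100 = 33.8028...% ≈ 33.8%

33.8%


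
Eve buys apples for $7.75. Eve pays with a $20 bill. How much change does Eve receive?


Start with the amount paid:
$20
Subtract the price:
$20 - $7.75 = $12.25

$12.25


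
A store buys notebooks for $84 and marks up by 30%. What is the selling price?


Calculate the markup amount:
30% of $84 = $25.20
Add to cost:
$84 + $25.20 = $109.20

$109.20


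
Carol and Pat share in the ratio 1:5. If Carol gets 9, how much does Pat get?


Find the multiplier:
9 / 1 = 9
Apply to Pat's share:
5 x 9 = 45

45


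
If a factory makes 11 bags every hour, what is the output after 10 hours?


Production rate: 11 bags per hour
Time: 10 hours
Total: 11 x 10 = 110 bags

110 bags


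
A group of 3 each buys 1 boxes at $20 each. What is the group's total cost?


Cost per person:
1 x $20 = $20
Group total:
3 x $20 = $60

$60


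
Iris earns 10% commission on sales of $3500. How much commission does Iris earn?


Convert rate to decimal:
10% = 0.1
Multiply by sales:
$3500 x 0.1 = $350

$350


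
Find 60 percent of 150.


Convert percentage to decimal:
60% = 0.6
Multiply:
150 x 0.6 = 90

90


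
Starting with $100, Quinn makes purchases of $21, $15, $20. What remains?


Add up expenses:
$21 + $15 + $20 = $56
Subtract from budget:
$100 - $56 = $44

$44


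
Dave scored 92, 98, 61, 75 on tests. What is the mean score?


Add the scores:
92 + 98 + 61 + 75 = 326
Divide by the number of tests:
326 / 4 = 81.5

81.5


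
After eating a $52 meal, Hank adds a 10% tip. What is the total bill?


Calculate the tip:
10% of $52 = $5.20
Add tip to meal cost:
$52 + $5.20 = $57.20

$57.20


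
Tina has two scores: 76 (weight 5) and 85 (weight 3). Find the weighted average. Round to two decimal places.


Weighted sum:
5 x 76 + 3 x 85 = 635
Total weight:
5 + 3 = 8
Weighted average:
635 / 8 = 79.375 ≈ 79.38

79.38


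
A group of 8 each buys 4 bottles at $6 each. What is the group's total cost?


Cost per person:
4 x $6 = $24
Group total:
8 x $24 = $192

$192


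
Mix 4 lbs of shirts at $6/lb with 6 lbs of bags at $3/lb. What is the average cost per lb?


Cost of shirts:
4 x $6 = $24
Cost of bags:
6 x $3 = $18
Total cost: $24 + $18 = $42
Total weight: 10 lbs
Average: $42 / 10 = $4.20/lb

$4.20/lb


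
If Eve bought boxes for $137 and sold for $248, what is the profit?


Selling price = $248
Cost price = $137
Profit = selling price - cost price:
Profit = $248 - $137 = $111

$111


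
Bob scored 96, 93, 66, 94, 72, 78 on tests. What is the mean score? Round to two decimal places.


Add the scores:
96 + 93 + 66 + 94 + 72 + 78 = 499
Divide by the number of tests:
499 / 6 = 83.1666... ≈ 83.17

83.17


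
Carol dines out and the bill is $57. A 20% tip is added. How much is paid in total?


Calculate the tip:
20% of $57 = $11.40
Add tip to meal cost:
$57 + $11.40 = $68.40

$68.40


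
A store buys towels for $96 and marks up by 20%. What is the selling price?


Calculate the markup amount:
20% of $96 = $19.20
Add to cost:
$96 + $19.20 = $115.20

$115.20


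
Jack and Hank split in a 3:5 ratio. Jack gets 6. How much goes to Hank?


Find the multiplier:
6 / 3 = 2
Apply to Hank's share:
5 x 2 = 10

10


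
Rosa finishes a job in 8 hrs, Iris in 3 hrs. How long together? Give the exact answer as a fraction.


Rosa's rate: 1/8 of the job per hour
Iris's rate: 1/3 of the job per hour
Combined rate: 1/8 + 1/3 = 11/24 per hour
Time = 1 / (11/24) = 24/11 hours (≈ 2.18 hours)

24/11 hours


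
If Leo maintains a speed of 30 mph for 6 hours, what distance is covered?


Use the formula: distance = speed x time
Speed = 30 mph, Time = 6 hours
30 x 6 = 180 miles

180 miles


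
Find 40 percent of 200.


Convert percentage to decimal:
40% = 0.4
Multiply:
200 x 0.4 = 80

80


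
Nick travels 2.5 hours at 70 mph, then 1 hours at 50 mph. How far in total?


Leg 1 distance:
70 x 2.5 = 175 miles
Leg 2 distance:
50 x 1 = 50 miles
Total distance:
175 + 50 = 225 miles

225 miles


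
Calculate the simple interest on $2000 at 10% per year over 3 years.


Use the formula I = P x R x T / 100
P x R x T = 2000 x 10 x 3 = 60000
I = 60000 / 100 = $600

$600


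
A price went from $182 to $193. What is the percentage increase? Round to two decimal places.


Find the absolute change:
|193 - 182| = 11
Divide by original and multiply by 100:
11 / 182 x 100 = 6.0439...% ≈ 6.04%

6.04%


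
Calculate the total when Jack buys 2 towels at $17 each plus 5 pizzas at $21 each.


Cost of towels:
2 x $17 = $34
Cost of pizzas:
5 x $21 = $105
Add both:
$34 + $105 = $139

$139


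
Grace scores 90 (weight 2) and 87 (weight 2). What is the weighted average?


Weighted sum:
2 x 90 + 2 x 87 = 354
Total weight:
2 + 2 = 4
Weighted average:
354 / 4 = 88.5

88.5


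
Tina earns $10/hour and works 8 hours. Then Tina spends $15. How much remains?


Calculate earnings:
8 x $10 = $80
Subtract spending:
$80 - $15 = $65

$65


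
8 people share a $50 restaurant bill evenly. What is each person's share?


Total bill: $50
Number of people: 8
Each pays: $50 / 8 = $6.25

$6.25


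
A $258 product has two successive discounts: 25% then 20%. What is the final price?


First discount:
25% of $258 = $64.50
Price after first discount:
$258 - $64.50 = $193.50
Second discount:
20% of $193.50 = $38.70
Final price:
$193.50 - $38.70 = $154.80

$154.80


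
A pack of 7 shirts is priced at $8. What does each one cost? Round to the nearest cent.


Total cost: $8
Number of items: 7
Unit price: $8 / 7 = $1.1428... ≈ $1.14

$1.14


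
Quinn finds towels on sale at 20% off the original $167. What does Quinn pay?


Calculate the discount amount:
20% of $167 = $33.40
Subtract from original:
$167 - $33.40 = $133.60

$133.60


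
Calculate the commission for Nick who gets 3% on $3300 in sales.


Convert rate to decimal:
3% = 0.03
Multiply by sales:
$3300 x 0.03 = $99

$99


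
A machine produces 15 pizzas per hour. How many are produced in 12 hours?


Production rate: 15 pizzas per hour
Time: 12 hours
Total: 15 x 12 = 180 pizzas

180 pizzas


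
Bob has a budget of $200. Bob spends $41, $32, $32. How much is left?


Add up expenses:
$41 + $32 + $32 = $105
Subtract from budget:
$200 - $105 = $95

$95


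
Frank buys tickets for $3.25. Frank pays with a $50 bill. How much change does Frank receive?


Start with the amount paid:
$50
Subtract the price:
$50 - $3.25 = $46.75

$46.75


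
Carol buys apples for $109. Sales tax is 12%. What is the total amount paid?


Calculate the tax:
12% of $109 = $13.08
Add tax to price:
$109 + $13.08 = $122.08

$122.08


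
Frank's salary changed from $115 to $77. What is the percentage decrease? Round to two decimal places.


Find the absolute change:
|77 - 115| = 38
Divide by original and multiply by 100:
38 / 115 x 100 = 33.0434...% ≈ 33.04%

33.04%


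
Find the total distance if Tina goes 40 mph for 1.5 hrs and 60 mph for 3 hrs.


Leg 1 distance:
40 x 1.5 = 60 miles
Leg 2 distance:
60 x 3 = 180 miles
Total distance:
60 + 180 = 240 miles

240 miles


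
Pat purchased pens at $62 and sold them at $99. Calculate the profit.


Selling price = $99
Cost price = $62
Profit = selling price - cost price:
Profit = $99 - $62 = $37

$37


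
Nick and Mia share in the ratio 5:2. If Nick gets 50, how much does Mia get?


Find the multiplier:
50 / 5 = 10
Apply to Mia's share:
2 x 10 = 20

20


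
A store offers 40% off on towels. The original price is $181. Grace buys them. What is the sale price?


Calculate the discount amount:
40% of $181 = $72.40
Subtract from original:
$181 - $72.40 = $108.60

$108.60


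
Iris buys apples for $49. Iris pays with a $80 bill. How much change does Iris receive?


Start with the amount paid:
$80
Subtract the price:
$80 - $49 = $31

$31


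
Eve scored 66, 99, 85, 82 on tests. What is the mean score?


Add the scores:
66 + 99 + 85 + 82 = 332
Divide by the number of tests:
332 / 4 = 83

83


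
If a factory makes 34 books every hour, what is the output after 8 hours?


Production rate: 34 books per hour
Time: 8 hours
Total: 34 x 8 = 272 books

272 books


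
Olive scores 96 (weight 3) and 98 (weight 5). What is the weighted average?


Weighted sum:
3 x 96 + 5 x 98 = 778
Total weight:
3 + 5 = 8
Weighted average:
778 / 8 = 97.25

97.25


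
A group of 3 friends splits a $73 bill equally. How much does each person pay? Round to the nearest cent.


Total bill: $73
Number of people: 3
Each pays: $73 / 3 = $24.3333... ≈ $24.33

$24.33


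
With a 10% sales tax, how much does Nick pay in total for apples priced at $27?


Calculate the tax:
10% of $27 = $2.70
Add tax to price:
$27 + $2.70 = $29.70

$29.70


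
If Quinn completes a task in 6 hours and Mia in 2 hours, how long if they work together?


Quinn's rate: 1/6 of the job per hour
Mia's rate: 1/2 of the job per hour
Combined rate: 1/6 + 1/2 = 2/3 per hour
Time = 1 / (2/3) = 3/2 = 1.5 hours

1.5 hours


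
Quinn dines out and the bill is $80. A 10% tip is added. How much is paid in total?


Calculate the tip:
10% of $80 = $8
Add tip to meal cost:
$80 + $8 = $88

$88


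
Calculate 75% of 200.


Convert percentage to decimal:
75% = 0.75
Multiply:
200 x 0.75 = 150

150


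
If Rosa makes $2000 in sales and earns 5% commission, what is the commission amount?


Convert rate to decimal:
5% = 0.05
Multiply by sales:
$2000 x 0.05 = $100

$100


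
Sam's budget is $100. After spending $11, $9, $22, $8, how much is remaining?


Add up expenses:
$11 + $9 + $22 + $8 = $50
Subtract from budget:
$100 - $50 = $50

$50


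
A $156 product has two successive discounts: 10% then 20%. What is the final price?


First discount:
10% of $156 = $15.60
Price after first discount:
$156 - $15.60 = $140.40
Second discount:
20% of $140.40 = $28.08
Final price:
$140.40 - $28.08 = $112.32

$112.32


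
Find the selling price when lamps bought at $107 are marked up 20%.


Calculate the markup amount:
20% of $107 = $21.40
Add to cost:
$107 + $21.40 = $128.40

$128.40


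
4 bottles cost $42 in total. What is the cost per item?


Total cost: $42
Number of items: 4
Unit price: $42 / 4 = $10.50

$10.50


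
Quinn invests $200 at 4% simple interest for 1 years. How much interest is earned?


Use the formula I = P x R x T / 100
P x R x T = 200 x 4 x 1 = 800
I = 800 / 100 = $8

$8


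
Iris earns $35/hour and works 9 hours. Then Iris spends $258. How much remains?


Calculate earnings:
9 x $35 = $315
Subtract spending:
$315 - $258 = $57

$57


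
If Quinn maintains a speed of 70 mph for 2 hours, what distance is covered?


Use the formula: distance = speed x time
Speed = 70 mph, Time = 2 hours
70 x 2 = 140 miles

140 miles


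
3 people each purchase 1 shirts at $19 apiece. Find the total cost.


Cost per person:
1 x $19 = $19
Group total:
3 x $19 = $57

$57


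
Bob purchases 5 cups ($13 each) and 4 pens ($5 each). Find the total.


Cost of cups:
5 x $13 = $65
Cost of pens:
4 x $5 = $20
Add both:
$65 + $20 = $85

$85


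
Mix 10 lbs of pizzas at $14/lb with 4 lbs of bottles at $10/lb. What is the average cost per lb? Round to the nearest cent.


Cost of pizzas:
10 x $14 = $140
Cost of bottles:
4 x $10 = $40
Total cost: $140 + $40 = $180
Total weight: 14 lbs
Average: $180 / 14 = $12.8571... ≈ $12.86/lb

$12.86/lb


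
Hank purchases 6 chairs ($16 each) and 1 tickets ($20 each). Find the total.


Cost of chairs:
6 x $16 = $96
Cost of tickets:
1 x $20 = $20
Add both:
$96 + $20 = $116

$116


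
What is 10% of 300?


Convert percentage to decimal:
10% = 0.1
Multiply:
300 x 0.1 = 30

30


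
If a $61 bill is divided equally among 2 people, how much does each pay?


Total bill: $61
Number of people: 2
Each pays: $61 / 2 = $30.50

$30.50


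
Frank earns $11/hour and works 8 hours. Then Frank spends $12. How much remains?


Calculate earnings:
8 x $11 = $88
Subtract spending:
$88 - $12 = $76

$76


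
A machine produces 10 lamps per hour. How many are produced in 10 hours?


Production rate: 10 lamps per hour
Time: 10 hours
Total: 10 x 10 = 100 lamps

100 lamps


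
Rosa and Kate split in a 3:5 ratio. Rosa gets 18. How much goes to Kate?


Find the multiplier:
18 / 3 = 6
Apply to Kate's share:
5 x 6 = 30

30


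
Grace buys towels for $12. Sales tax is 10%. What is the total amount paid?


Calculate the tax:
10% of $12 = $1.20
Add tax to price:
$12 + $1.20 = $13.20

$13.20


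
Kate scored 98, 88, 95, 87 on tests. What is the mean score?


Add the scores:
98 + 88 + 95 + 87 = 368
Divide by the number of tests:
368 / 4 = 92

92


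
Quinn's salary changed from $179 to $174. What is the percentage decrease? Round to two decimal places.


Find the absolute change:
|174 - 179| = 5
Divide by original and multiply by 100:
5 / 179 x 100 = 2.7932...% ≈ 2.79%

2.79%


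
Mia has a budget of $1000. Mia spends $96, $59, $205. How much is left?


Add up expenses:
$96 + $59 + $205 = $360
Subtract from budget:
$1000 - $360 = $640

$640


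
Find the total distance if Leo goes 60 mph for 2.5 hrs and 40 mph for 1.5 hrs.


Leg 1 distance:
60 x 2.5 = 150 miles
Leg 2 distance:
40 x 1.5 = 60 miles
Total distance:
150 + 60 = 210 miles

210 miles


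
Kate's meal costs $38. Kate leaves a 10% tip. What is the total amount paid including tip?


Calculate the tip:
10% of $38 = $3.80
Add tip to meal cost:
$38 + $3.80 = $41.80

$41.80


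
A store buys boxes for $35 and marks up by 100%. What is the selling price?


Calculate the markup amount:
100% of $35 = $35
Add to cost:
$35 + $35 = $70

$70


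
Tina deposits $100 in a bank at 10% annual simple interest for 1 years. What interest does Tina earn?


Use the formula I = P x R x T / 100
P x R x T = 100 x 10 x 1 = 1000
I = 1000 / 100 = $10

$10


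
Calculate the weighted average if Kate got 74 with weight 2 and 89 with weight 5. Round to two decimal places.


Weighted sum:
2 x 74 + 5 x 89 = 593
Total weight:
2 + 5 = 7
Weighted average:
593 / 7 = 84.7142... ≈ 84.71

84.71


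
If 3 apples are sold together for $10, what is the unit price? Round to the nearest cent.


Total cost: $10
Number of items: 3
Unit price: $10 / 3 = $3.3333... ≈ $3.33

$3.33


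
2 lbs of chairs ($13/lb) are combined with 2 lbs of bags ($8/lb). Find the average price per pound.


Cost of chairs:
2 x $13 = $26
Cost of bags:
2 x $8 = $16
Total cost: $26 + $16 = $42
Total weight: 4 lbs
Average: $42 / 4 = $10.50/lb

$10.50/lb


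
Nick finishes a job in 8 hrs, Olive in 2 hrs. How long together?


Nick's rate: 1/8 of the job per hour
Olive's rate: 1/2 of the job per hour
Combined rate: 1/8 + 1/2 = 5/8 per hour
Time = 1 / (5/8) = 8/5 = 1.6 hours

1.6 hours


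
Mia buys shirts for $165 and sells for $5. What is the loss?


Selling price = $5
Cost price = $165
Loss = cost price - selling price:
Loss = $165 - $5 = $160

$160


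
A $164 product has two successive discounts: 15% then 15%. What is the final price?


First discount:
15% of $164 = $24.60
Price after first discount:
$164 - $24.60 = $139.40
Second discount:
15% of $139.40 = $20.91
Final price:
$139.40 - $20.91 = $118.49

$118.49


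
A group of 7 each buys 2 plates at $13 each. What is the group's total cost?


Cost per person:
2 x $13 = $26
Group total:
7 x $26 = $182

$182


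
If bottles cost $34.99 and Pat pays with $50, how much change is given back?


Start with the amount paid:
$50
Subtract the price:
$50 - $34.99 = $15.01

$15.01


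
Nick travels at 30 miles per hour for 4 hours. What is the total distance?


Use the formula: distance = speed x time
Speed = 30 mph, Time = 4 hours
30 x 4 = 120 miles

120 miles


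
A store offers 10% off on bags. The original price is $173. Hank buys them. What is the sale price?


Calculate the discount amount:
10% of $173 = $17.30
Subtract from original:
$173 - $17.30 = $155.70

$155.70


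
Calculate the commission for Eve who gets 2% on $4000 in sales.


Convert rate to decimal:
2% = 0.02
Multiply by sales:
$4000 x 0.02 = $80

$80


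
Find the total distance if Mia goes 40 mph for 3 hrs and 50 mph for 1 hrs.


Leg 1 distance:
40 x 3 = 120 miles
Leg 2 distance:
50 x 1 = 50 miles
Total distance:
120 + 50 = 170 miles

170 miles


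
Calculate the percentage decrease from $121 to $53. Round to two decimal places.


Find the absolute change:
|53 - 121| = 68
Divide by original and multiply by 100:
68 / 121 x 100 = 56.1983...% ≈ 56.2%

56.2%


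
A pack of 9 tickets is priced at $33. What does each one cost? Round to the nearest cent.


Total cost: $33
Number of items: 9
Unit price: $33 / 9 = $3.6666... ≈ $3.67

$3.67


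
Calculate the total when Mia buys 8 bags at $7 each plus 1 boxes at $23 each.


Cost of bags:
8 x $7 = $56
Cost of boxes:
1 x $23 = $23
Add both:
$56 + $23 = $79

$79


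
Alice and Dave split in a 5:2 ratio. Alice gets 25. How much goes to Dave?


Find the multiplier:
25 / 5 = 5
Apply to Dave's share:
2 x 5 = 10

10


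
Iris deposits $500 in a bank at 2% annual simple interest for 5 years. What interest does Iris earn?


Use the formula I = P x R x T / 100
P x R x T = 500 x 2 x 5 = 5000
I = 5000 / 100 = $50

$50


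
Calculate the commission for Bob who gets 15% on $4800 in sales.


Convert rate to decimal:
15% = 0.15
Multiply by sales:
$4800 x 0.15 = $720

$720


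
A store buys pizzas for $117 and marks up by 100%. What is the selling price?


Calculate the markup amount:
100% of $117 = $117
Add to cost:
$117 + $117 = $234

$234


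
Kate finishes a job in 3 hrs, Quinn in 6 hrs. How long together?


Kate's rate: 1/3 of the job per hour
Quinn's rate: 1/6 of the job per hour
Combined rate: 1/3 + 1/6 = 1/2 per hour
Time = 1 / (1/2) = 2 hours

2 hours


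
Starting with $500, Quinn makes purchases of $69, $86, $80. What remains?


Add up expenses:
$69 + $86 + $80 = $235
Subtract from budget:
$500 - $235 = $265

$265


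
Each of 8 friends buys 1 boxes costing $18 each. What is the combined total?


Cost per person:
1 x $18 = $18
Group total:
8 x $18 = $144

$144


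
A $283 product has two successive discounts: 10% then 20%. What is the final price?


First discount:
10% of $283 = $28.30
Price after first discount:
$283 - $28.30 = $254.70
Second discount:
20% of $254.70 = $50.94
Final price:
$254.70 - $50.94 = $203.76

$203.76


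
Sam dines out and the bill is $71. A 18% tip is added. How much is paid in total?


Calculate the tip:
18% of $71 = $12.78
Add tip to meal cost:
$71 + $12.78 = $83.78

$83.78


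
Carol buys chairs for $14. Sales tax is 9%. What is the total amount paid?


Calculate the tax:
9% of $14 = $1.26
Add tax to price:
$14 + $1.26 = $15.26

$15.26


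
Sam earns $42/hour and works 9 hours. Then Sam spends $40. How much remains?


Calculate earnings:
9 x $42 = $378
Subtract spending:
$378 - $40 = $338

$338


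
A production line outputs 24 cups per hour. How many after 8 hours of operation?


Production rate: 24 cups per hour
Time: 8 hours
Total: 24 x 8 = 192 cups

192 cups


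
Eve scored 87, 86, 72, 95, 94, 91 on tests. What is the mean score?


Add the scores:
87 + 86 + 72 + 95 + 94 + 91 = 525
Divide by the number of tests:
525 / 6 = 87.5

87.5
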